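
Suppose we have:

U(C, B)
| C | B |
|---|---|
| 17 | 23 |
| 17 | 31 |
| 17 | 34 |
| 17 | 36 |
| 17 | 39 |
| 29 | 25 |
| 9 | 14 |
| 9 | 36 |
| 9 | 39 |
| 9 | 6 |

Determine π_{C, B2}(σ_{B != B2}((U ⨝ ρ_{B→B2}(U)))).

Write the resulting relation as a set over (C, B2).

ρ[B→B2]: schema becomes (C, B2); tuples unchanged.
U ⋈ ρ_{B→B2}(U) (natural join on C): {(17, 23, 23), (17, 23, 31), (17, 23, 34), (17, 23, 36), (17, 23, 39), (17, 31, 23), (17, 31, 31), (17, 31, 34), (17, 31, 36), (17, 31, 39), (17, 34, 23), (17, 34, 31), (17, 34, 34), (17, 34, 36), (17, 34, 39), (17, 36, 23), (17, 36, 31), (17, 36, 34), (17, 36, 36), (17, 36, 39), (17, 39, 23), (17, 39, 31), (17, 39, 34), (17, 39, 36), (17, 39, 39), (29, 25, 25), (9, 14, 14), (9, 14, 36), (9, 14, 39), (9, 14, 6), (9, 36, 14), (9, 36, 36), (9, 36, 39), (9, 36, 6), (9, 39, 14), (9, 39, 36), (9, 39, 39), (9, 39, 6), (9, 6, 14), (9, 6, 36), (9, 6, 39), (9, 6, 6)}
Selection B != B2: {(17, 23, 31), (17, 23, 34), (17, 23, 36), (17, 23, 39), (17, 31, 23), (17, 31, 34), (17, 31, 36), (17, 31, 39), (17, 34, 23), (17, 34, 31), (17, 34, 36), (17, 34, 39), (17, 36, 23), (17, 36, 31), (17, 36, 34), (17, 36, 39), (17, 39, 23), (17, 39, 31), (17, 39, 34), (17, 39, 36), (9, 14, 36), (9, 14, 39), (9, 14, 6), (9, 36, 14), (9, 36, 39), (9, 36, 6), (9, 39, 14), (9, 39, 36), (9, 39, 6), (9, 6, 14), (9, 6, 36), (9, 6, 39)}
π_{C, B2} gives {(17, 23), (17, 31), (17, 34), (17, 36), (17, 39), (9, 14), (9, 36), (9, 39), (9, 6)} (23 duplicate(s) eliminated).

{(17, 23), (17, 31), (17, 34), (17, 36), (17, 39), (9, 14), (9, 36), (9, 39), (9, 6)}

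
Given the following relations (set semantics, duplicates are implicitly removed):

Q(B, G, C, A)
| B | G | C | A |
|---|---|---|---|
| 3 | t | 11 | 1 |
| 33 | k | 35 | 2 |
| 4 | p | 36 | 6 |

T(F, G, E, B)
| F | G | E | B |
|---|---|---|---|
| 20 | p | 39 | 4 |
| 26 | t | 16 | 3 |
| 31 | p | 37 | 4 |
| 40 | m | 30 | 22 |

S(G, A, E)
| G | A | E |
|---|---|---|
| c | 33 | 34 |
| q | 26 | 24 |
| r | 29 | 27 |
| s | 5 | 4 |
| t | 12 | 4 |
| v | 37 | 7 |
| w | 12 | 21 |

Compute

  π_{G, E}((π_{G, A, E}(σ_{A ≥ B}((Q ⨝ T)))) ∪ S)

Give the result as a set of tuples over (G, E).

Joining Q and T on B, G yields {(3, t, 11, 1, 26, 16), (4, p, 36, 6, 20, 39), (4, p, 36, 6, 31, 37)}.
Selection A ≥ B: {(4, p, 36, 6, 20, 39), (4, p, 36, 6, 31, 37)}
π[G, A, E]: project onto (G, A, E) → {(p, 6, 37), (p, 6, 39)}
Union: {(p, 6, 37), (p, 6, 39)} with {(c, 33, 34), (q, 26, 24), (r, 29, 27), (s, 5, 4), (t, 12, 4), (v, 37, 7), (w, 12, 21)} → {(c, 33, 34), (p, 6, 37), (p, 6, 39), (q, 26, 24), (r, 29, 27), (s, 5, 4), (t, 12, 4), (v, 37, 7), (w, 12, 21)}
π[G, E]: project onto (G, E) → {(c, 34), (p, 37), (p, 39), (q, 24), (r, 27), (s, 4), (t, 4), (v, 7), (w, 21)}

{(c, 34), (p, 37), (p, 39), (q, 24), (r, 27), (s, 4), (t, 4), (v, 7), (w, 21)}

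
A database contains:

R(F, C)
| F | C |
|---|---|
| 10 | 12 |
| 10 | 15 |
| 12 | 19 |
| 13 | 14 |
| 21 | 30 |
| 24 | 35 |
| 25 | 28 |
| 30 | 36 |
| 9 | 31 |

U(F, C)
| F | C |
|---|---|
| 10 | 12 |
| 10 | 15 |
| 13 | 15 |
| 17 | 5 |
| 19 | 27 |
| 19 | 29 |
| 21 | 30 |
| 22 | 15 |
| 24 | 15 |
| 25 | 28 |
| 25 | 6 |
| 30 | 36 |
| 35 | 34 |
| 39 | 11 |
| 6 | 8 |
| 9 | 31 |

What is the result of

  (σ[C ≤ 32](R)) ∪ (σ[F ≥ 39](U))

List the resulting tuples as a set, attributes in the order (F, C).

{(10, 12), (10, 15), (12, 19), (13, 14), (21, 30), (25, 28), (39, 11), (9, 31)}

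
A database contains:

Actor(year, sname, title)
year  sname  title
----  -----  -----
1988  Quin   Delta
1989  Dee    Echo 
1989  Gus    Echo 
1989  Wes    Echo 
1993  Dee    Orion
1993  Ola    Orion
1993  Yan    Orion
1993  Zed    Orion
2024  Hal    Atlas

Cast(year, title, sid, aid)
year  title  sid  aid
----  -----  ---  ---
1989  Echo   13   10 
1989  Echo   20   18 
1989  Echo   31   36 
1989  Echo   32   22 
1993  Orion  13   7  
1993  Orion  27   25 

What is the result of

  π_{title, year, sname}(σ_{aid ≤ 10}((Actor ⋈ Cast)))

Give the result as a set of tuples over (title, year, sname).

{(Echo, 1989, Dee), (Echo, 1989, Gus), (Echo, 1989, Wes), (Orion, 1993, Dee), (Orion, 1993, Ola), (Orion, 1993, Yan), (Orion, 1993, Zed)}

Natural join on year, title: {(1989, Dee, Echo, 13, 10), (1989, Dee, Echo, 20, 18), (1989, Dee, Echo, 31, 36), (1989, Dee, Echo, 32, 22), (1989, Gus, Echo, 13, 10), (1989, Gus, Echo, 20, 18), (1989, Gus, Echo, 31, 36), (1989, Gus, Echo, 32, 22), (1989, Wes, Echo, 13, 10), (1989, Wes, Echo, 20, 18), (1989, Wes, Echo, 31, 36), (1989, Wes, Echo, 32, 22), (1993, Dee, Orion, 13, 7), (1993, Dee, Orion, 27, 25), (1993, Ola, Orion, 13, 7), (1993, Ola, Orion, 27, 25), (1993, Yan, Orion, 13, 7), (1993, Yan, Orion, 27, 25), (1993, Zed, Orion, 13, 7), (1993, Zed, Orion, 27, 25)}
Apply σ_{aid ≤ 10}; surviving tuples: {(1989, Dee, Echo, 13, 10), (1989, Gus, Echo, 13, 10), (1989, Wes, Echo, 13, 10), (1993, Dee, Orion, 13, 7), (1993, Ola, Orion, 13, 7), (1993, Yan, Orion, 13, 7), (1993, Zed, Orion, 13, 7)}
π[title, year, sname]: project onto (title, year, sname) → {(Echo, 1989, Dee), (Echo, 1989, Gus), (Echo, 1989, Wes), (Orion, 1993, Dee), (Orion, 1993, Ola), (Orion, 1993, Yan), (Orion, 1993, Zed)}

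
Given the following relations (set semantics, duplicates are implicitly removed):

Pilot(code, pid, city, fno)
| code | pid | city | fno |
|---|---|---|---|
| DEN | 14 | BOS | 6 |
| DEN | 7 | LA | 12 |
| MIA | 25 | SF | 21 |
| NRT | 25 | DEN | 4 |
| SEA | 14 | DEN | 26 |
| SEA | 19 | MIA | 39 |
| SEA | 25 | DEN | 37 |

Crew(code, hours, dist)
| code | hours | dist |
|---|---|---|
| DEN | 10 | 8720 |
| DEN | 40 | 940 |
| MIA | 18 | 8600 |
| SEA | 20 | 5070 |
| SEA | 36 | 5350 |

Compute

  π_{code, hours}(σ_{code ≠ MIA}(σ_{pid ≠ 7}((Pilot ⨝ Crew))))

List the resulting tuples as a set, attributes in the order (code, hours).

{(DEN, 10), (DEN, 40), (SEA, 20), (SEA, 36)}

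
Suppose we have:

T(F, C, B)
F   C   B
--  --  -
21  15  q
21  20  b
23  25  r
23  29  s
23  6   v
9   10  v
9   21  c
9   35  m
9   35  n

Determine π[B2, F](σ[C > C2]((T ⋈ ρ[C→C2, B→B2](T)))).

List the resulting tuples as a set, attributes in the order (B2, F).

ρ[C→C2, B→B2]: schema becomes (F, C2, B2); tuples unchanged.
Joining T and ρ[C→C2, B→B2](T) on F yields {(21, 15, q, 15, q), (21, 15, q, 20, b), (21, 20, b, 15, q), (21, 20, b, 20, b), (23, 25, r, 25, r), (23, 25, r, 29, s), (23, 25, r, 6, v), (23, 29, s, 25, r), (23, 29, s, 29, s), (23, 29, s, 6, v), (23, 6, v, 25, r), (23, 6, v, 29, s), (23, 6, v, 6, v), (9, 10, v, 10, v), (9, 10, v, 21, c), (9, 10, v, 35, m), (9, 10, v, 35, n), (9, 21, c, 10, v), (9, 21, c, 21, c), (9, 21, c, 35, m), (9, 21, c, 35, n), (9, 35, m, 10, v), (9, 35, m, 21, c), (9, 35, m, 35, m), (9, 35, m, 35, n), (9, 35, n, 10, v), (9, 35, n, 21, c), (9, 35, n, 35, m), (9, 35, n, 35, n)}.
Filtering on C > C2 leaves {(21, 20, b, 15, q), (23, 25, r, 6, v), (23, 29, s, 25, r), (23, 29, s, 6, v), (9, 21, c, 10, v), (9, 35, m, 10, v), (9, 35, m, 21, c), (9, 35, n, 10, v), (9, 35, n, 21, c)}.
Projecting to B2, F (4 duplicate(s) eliminated): {(c, 9), (q, 21), (r, 23), (v, 23), (v, 9)}

{(c, 9), (q, 21), (r, 23), (v, 23), (v, 9)}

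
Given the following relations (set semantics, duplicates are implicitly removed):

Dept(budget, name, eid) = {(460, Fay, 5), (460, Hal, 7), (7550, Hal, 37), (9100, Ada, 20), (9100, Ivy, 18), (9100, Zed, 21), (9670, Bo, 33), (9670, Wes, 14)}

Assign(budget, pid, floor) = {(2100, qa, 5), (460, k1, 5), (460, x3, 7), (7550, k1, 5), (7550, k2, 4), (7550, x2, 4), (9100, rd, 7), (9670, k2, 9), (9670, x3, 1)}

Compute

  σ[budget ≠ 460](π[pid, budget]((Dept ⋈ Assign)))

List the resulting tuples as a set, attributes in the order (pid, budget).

Natural join on budget: {(460, Fay, 5, k1, 5), (460, Fay, 5, x3, 7), (460, Hal, 7, k1, 5), (460, Hal, 7, x3, 7), (7550, Hal, 37, k1, 5), (7550, Hal, 37, k2, 4), (7550, Hal, 37, x2, 4), (9100, Ada, 20, rd, 7), (9100, Ivy, 18, rd, 7), (9100, Zed, 21, rd, 7), (9670, Bo, 33, k2, 9), (9670, Bo, 33, x3, 1), (9670, Wes, 14, k2, 9), (9670, Wes, 14, x3, 1)}
π_{pid, budget} gives {(k1, 460), (k1, 7550), (k2, 7550), (k2, 9670), (rd, 9100), (x2, 7550), (x3, 460), (x3, 9670)} (6 duplicate(s) eliminated).
Filtering on budget ≠ 460 leaves {(k1, 7550), (k2, 7550), (k2, 9670), (rd, 9100), (x2, 7550), (x3, 9670)}.

{(k1, 7550), (k2, 7550), (k2, 9670), (rd, 9100), (x2, 7550), (x3, 9670)}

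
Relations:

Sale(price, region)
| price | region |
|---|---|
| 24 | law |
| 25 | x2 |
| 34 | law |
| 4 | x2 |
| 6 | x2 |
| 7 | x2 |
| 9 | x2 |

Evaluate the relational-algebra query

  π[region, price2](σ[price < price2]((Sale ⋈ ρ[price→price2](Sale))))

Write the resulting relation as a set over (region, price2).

ρ[price→price2]: schema becomes (price2, region); tuples unchanged.
Sale ⋈ ρ[price→price2](Sale) (natural join on region): {(24, law, 24), (24, law, 34), (25, x2, 25), (25, x2, 4), (25, x2, 6), (25, x2, 7), (25, x2, 9), (34, law, 24), (34, law, 34), (4, x2, 25), (4, x2, 4), (4, x2, 6), (4, x2, 7), (4, x2, 9), (6, x2, 25), (6, x2, 4), (6, x2, 6), (6, x2, 7), (6, x2, 9), (7, x2, 25), (7, x2, 4), (7, x2, 6), (7, x2, 7), (7, x2, 9), (9, x2, 25), (9, x2, 4), (9, x2, 6), (9, x2, 7), (9, x2, 9)}
Filtering on price < price2 leaves {(24, law, 34), (4, x2, 25), (4, x2, 6), (4, x2, 7), (4, x2, 9), (6, x2, 25), (6, x2, 7), (6, x2, 9), (7, x2, 25), (7, x2, 9), (9, x2, 25)}.
Projecting to region, price2 (6 duplicate(s) eliminated): {(law, 34), (x2, 25), (x2, 6), (x2, 7), (x2, 9)}

{(law, 34), (x2, 25), (x2, 6), (x2, 7), (x2, 9)}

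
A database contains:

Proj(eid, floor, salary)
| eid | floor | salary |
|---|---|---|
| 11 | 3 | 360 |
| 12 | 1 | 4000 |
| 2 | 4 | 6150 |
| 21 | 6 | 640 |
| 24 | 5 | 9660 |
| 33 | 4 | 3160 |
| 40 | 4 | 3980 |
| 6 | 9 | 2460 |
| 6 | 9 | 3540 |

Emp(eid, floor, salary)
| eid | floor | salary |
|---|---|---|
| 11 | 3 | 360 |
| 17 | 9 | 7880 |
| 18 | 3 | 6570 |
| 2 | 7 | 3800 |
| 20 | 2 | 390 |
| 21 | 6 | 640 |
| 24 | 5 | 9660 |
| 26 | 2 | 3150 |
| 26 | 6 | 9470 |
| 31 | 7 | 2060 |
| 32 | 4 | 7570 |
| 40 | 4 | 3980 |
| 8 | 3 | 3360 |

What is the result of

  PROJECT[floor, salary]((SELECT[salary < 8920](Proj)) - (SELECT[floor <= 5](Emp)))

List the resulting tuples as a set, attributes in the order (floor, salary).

Filtering on salary < 8920 leaves {(11, 3, 360), (12, 1, 4000), (2, 4, 6150), (21, 6, 640), (33, 4, 3160), (40, 4, 3980), (6, 9, 2460), (6, 9, 3540)}.
Filtering on floor <= 5 leaves {(11, 3, 360), (18, 3, 6570), (20, 2, 390), (24, 5, 9660), (26, 2, 3150), (32, 4, 7570), (40, 4, 3980), (8, 3, 3360)}.
Difference: {(11, 3, 360), (12, 1, 4000), (2, 4, 6150), (21, 6, 640), (33, 4, 3160), (40, 4, 3980), (6, 9, 2460), (6, 9, 3540)} with {(11, 3, 360), (18, 3, 6570), (20, 2, 390), (24, 5, 9660), (26, 2, 3150), (32, 4, 7570), (40, 4, 3980), (8, 3, 3360)} → {(12, 1, 4000), (2, 4, 6150), (21, 6, 640), (33, 4, 3160), (6, 9, 2460), (6, 9, 3540)}
Projecting to floor, salary: {(1, 4000), (4, 3160), (4, 6150), (6, 640), (9, 2460), (9, 3540)}

{(1, 4000), (4, 3160), (4, 6150), (6, 640), (9, 2460), (9, 3540)}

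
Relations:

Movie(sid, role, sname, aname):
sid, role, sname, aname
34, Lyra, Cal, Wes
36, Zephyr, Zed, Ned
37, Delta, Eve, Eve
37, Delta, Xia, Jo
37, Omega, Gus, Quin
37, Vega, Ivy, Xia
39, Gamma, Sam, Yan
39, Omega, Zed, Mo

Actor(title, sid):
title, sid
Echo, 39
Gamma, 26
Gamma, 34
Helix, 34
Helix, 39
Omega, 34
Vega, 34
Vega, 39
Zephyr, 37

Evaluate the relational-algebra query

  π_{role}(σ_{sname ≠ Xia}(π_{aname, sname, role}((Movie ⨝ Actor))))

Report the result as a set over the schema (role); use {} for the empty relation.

{Delta, Gamma, Lyra, Omega, Vega}

Movie ⋈ Actor (natural join on sid): {(34, Lyra, Cal, Wes, Gamma), (34, Lyra, Cal, Wes, Helix), (34, Lyra, Cal, Wes, Omega), (34, Lyra, Cal, Wes, Vega), (37, Delta, Eve, Eve, Zephyr), (37, Delta, Xia, Jo, Zephyr), (37, Omega, Gus, Quin, Zephyr), (37, Vega, Ivy, Xia, Zephyr), (39, Gamma, Sam, Yan, Echo), (39, Gamma, Sam, Yan, Helix), (39, Gamma, Sam, Yan, Vega), (39, Omega, Zed, Mo, Echo), (39, Omega, Zed, Mo, Helix), (39, Omega, Zed, Mo, Vega)}
Keep only column(s) aname, sname, role (7 duplicate(s) eliminated): {(Eve, Eve, Delta), (Jo, Xia, Delta), (Mo, Zed, Omega), (Quin, Gus, Omega), (Wes, Cal, Lyra), (Xia, Ivy, Vega), (Yan, Sam, Gamma)}
σ[sname ≠ Xia]: keep tuples satisfying sname ≠ Xia → {(Eve, Eve, Delta), (Mo, Zed, Omega), (Quin, Gus, Omega), (Wes, Cal, Lyra), (Xia, Ivy, Vega), (Yan, Sam, Gamma)}
Keep only column(s) role (1 duplicate(s) eliminated): {Delta, Gamma, Lyra, Omega, Vega}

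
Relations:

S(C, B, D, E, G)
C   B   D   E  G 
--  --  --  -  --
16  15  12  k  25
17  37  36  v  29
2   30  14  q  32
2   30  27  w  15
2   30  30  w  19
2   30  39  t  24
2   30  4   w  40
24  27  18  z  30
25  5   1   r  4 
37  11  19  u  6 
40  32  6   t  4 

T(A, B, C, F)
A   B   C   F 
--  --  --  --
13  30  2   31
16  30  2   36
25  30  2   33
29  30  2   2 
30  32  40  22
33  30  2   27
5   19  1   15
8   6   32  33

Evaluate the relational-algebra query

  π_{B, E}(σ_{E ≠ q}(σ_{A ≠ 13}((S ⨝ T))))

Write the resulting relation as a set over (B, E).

S ⋈ T (natural join on C, B): {(2, 30, 14, q, 32, 13, 31), (2, 30, 14, q, 32, 16, 36), (2, 30, 14, q, 32, 25, 33), (2, 30, 14, q, 32, 29, 2), (2, 30, 14, q, 32, 33, 27), (2, 30, 27, w, 15, 13, 31), (2, 30, 27, w, 15, 16, 36), (2, 30, 27, w, 15, 25, 33), (2, 30, 27, w, 15, 29, 2), (2, 30, 27, w, 15, 33, 27), (2, 30, 30, w, 19, 13, 31), (2, 30, 30, w, 19, 16, 36), (2, 30, 30, w, 19, 25, 33), (2, 30, 30, w, 19, 29, 2), (2, 30, 30, w, 19, 33, 27), (2, 30, 39, t, 24, 13, 31), (2, 30, 39, t, 24, 16, 36), (2, 30, 39, t, 24, 25, 33), (2, 30, 39, t, 24, 29, 2), (2, 30, 39, t, 24, 33, 27), (2, 30, 4, w, 40, 13, 31), (2, 30, 4, w, 40, 16, 36), (2, 30, 4, w, 40, 25, 33), (2, 30, 4, w, 40, 29, 2), (2, 30, 4, w, 40, 33, 27), (40, 32, 6, t, 4, 30, 22)}
Filtering on A ≠ 13 leaves {(2, 30, 14, q, 32, 16, 36), (2, 30, 14, q, 32, 25, 33), (2, 30, 14, q, 32, 29, 2), (2, 30, 14, q, 32, 33, 27), (2, 30, 27, w, 15, 16, 36), (2, 30, 27, w, 15, 25, 33), (2, 30, 27, w, 15, 29, 2), (2, 30, 27, w, 15, 33, 27), (2, 30, 30, w, 19, 16, 36), (2, 30, 30, w, 19, 25, 33), (2, 30, 30, w, 19, 29, 2), (2, 30, 30, w, 19, 33, 27), (2, 30, 39, t, 24, 16, 36), (2, 30, 39, t, 24, 25, 33), (2, 30, 39, t, 24, 29, 2), (2, 30, 39, t, 24, 33, 27), (2, 30, 4, w, 40, 16, 36), (2, 30, 4, w, 40, 25, 33), (2, 30, 4, w, 40, 29, 2), (2, 30, 4, w, 40, 33, 27), (40, 32, 6, t, 4, 30, 22)}.
Filtering on E ≠ q leaves {(2, 30, 27, w, 15, 16, 36), (2, 30, 27, w, 15, 25, 33), (2, 30, 27, w, 15, 29, 2), (2, 30, 27, w, 15, 33, 27), (2, 30, 30, w, 19, 16, 36), (2, 30, 30, w, 19, 25, 33), (2, 30, 30, w, 19, 29, 2), (2, 30, 30, w, 19, 33, 27), (2, 30, 39, t, 24, 16, 36), (2, 30, 39, t, 24, 25, 33), (2, 30, 39, t, 24, 29, 2), (2, 30, 39, t, 24, 33, 27), (2, 30, 4, w, 40, 16, 36), (2, 30, 4, w, 40, 25, 33), (2, 30, 4, w, 40, 29, 2), (2, 30, 4, w, 40, 33, 27), (40, 32, 6, t, 4, 30, 22)}.
Keep only column(s) B, E (14 duplicate(s) eliminated): {(30, t), (30, w), (32, t)}

{(30, t), (30, w), (32, t)}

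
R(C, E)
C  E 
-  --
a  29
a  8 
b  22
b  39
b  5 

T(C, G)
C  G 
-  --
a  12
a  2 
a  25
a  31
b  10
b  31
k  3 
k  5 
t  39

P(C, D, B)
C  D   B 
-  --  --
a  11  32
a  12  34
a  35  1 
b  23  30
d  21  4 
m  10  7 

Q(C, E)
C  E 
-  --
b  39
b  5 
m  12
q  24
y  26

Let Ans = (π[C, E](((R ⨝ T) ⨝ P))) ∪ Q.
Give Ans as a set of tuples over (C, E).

{(a, 29), (a, 8), (b, 22), (b, 39), (b, 5), (m, 12), (q, 24), (y, 26)}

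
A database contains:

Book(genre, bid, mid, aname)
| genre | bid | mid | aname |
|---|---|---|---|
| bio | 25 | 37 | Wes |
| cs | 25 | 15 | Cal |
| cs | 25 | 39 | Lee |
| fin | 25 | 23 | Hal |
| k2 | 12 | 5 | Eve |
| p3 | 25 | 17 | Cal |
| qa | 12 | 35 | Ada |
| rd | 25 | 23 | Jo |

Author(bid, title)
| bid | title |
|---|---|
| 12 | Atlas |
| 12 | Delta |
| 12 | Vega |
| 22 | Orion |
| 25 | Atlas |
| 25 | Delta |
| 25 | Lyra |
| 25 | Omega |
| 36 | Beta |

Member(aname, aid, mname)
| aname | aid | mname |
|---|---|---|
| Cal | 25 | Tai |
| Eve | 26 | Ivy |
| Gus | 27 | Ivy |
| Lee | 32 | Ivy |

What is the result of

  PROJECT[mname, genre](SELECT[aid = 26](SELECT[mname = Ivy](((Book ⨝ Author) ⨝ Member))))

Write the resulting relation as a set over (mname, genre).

Joining Book and Author on bid yields {(bio, 25, 37, Wes, Atlas), (bio, 25, 37, Wes, Delta), (bio, 25, 37, Wes, Lyra), (bio, 25, 37, Wes, Omega), (cs, 25, 15, Cal, Atlas), (cs, 25, 15, Cal, Delta), (cs, 25, 15, Cal, Lyra), (cs, 25, 15, Cal, Omega), (cs, 25, 39, Lee, Atlas), (cs, 25, 39, Lee, Delta), (cs, 25, 39, Lee, Lyra), (cs, 25, 39, Lee, Omega), (fin, 25, 23, Hal, Atlas), (fin, 25, 23, Hal, Delta), (fin, 25, 23, Hal, Lyra), (fin, 25, 23, Hal, Omega), (k2, 12, 5, Eve, Atlas), (k2, 12, 5, Eve, Delta), (k2, 12, 5, Eve, Vega), (p3, 25, 17, Cal, Atlas), (p3, 25, 17, Cal, Delta), (p3, 25, 17, Cal, Lyra), (p3, 25, 17, Cal, Omega), (qa, 12, 35, Ada, Atlas), (qa, 12, 35, Ada, Delta), (qa, 12, 35, Ada, Vega), (rd, 25, 23, Jo, Atlas), (rd, 25, 23, Jo, Delta), (rd, 25, 23, Jo, Lyra), (rd, 25, 23, Jo, Omega)}.
Joining (Book ⨝ Author) and Member on aname yields {(cs, 25, 15, Cal, Atlas, 25, Tai), (cs, 25, 15, Cal, Delta, 25, Tai), (cs, 25, 15, Cal, Lyra, 25, Tai), (cs, 25, 15, Cal, Omega, 25, Tai), (cs, 25, 39, Lee, Atlas, 32, Ivy), (cs, 25, 39, Lee, Delta, 32, Ivy), (cs, 25, 39, Lee, Lyra, 32, Ivy), (cs, 25, 39, Lee, Omega, 32, Ivy), (k2, 12, 5, Eve, Atlas, 26, Ivy), (k2, 12, 5, Eve, Delta, 26, Ivy), (k2, 12, 5, Eve, Vega, 26, Ivy), (p3, 25, 17, Cal, Atlas, 25, Tai), (p3, 25, 17, Cal, Delta, 25, Tai), (p3, 25, 17, Cal, Lyra, 25, Tai), (p3, 25, 17, Cal, Omega, 25, Tai)}.
Filtering on mname = Ivy leaves {(cs, 25, 39, Lee, Atlas, 32, Ivy), (cs, 25, 39, Lee, Delta, 32, Ivy), (cs, 25, 39, Lee, Lyra, 32, Ivy), (cs, 25, 39, Lee, Omega, 32, Ivy), (k2, 12, 5, Eve, Atlas, 26, Ivy), (k2, 12, 5, Eve, Delta, 26, Ivy), (k2, 12, 5, Eve, Vega, 26, Ivy)}.
Filtering on aid = 26 leaves {(k2, 12, 5, Eve, Atlas, 26, Ivy), (k2, 12, 5, Eve, Delta, 26, Ivy), (k2, 12, 5, Eve, Vega, 26, Ivy)}.
π_{mname, genre} gives {(Ivy, k2)} (2 duplicate(s) eliminated).

{(Ivy, k2)}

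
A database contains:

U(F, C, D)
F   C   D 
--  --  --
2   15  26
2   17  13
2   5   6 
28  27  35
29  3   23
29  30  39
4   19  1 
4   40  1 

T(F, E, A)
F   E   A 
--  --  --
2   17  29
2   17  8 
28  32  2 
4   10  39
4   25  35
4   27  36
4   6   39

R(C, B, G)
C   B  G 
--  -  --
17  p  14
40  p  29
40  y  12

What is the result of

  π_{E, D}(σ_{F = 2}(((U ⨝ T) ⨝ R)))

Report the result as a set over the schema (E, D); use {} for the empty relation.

U ⋈ T (natural join on F): {(2, 15, 26, 17, 29), (2, 15, 26, 17, 8), (2, 17, 13, 17, 29), (2, 17, 13, 17, 8), (2, 5, 6, 17, 29), (2, 5, 6, 17, 8), (28, 27, 35, 32, 2), (4, 19, 1, 10, 39), (4, 19, 1, 25, 35), (4, 19, 1, 27, 36), (4, 19, 1, 6, 39), (4, 40, 1, 10, 39), (4, 40, 1, 25, 35), (4, 40, 1, 27, 36), (4, 40, 1, 6, 39)}
(U ⨝ T) ⋈ R (natural join on C): {(2, 17, 13, 17, 29, p, 14), (2, 17, 13, 17, 8, p, 14), (4, 40, 1, 10, 39, p, 29), (4, 40, 1, 10, 39, y, 12), (4, 40, 1, 25, 35, p, 29), (4, 40, 1, 25, 35, y, 12), (4, 40, 1, 27, 36, p, 29), (4, 40, 1, 27, 36, y, 12), (4, 40, 1, 6, 39, p, 29), (4, 40, 1, 6, 39, y, 12)}
Filtering on F = 2 leaves {(2, 17, 13, 17, 29, p, 14), (2, 17, 13, 17, 8, p, 14)}.
Projecting to E, D (1 duplicate(s) eliminated): {(17, 13)}

{(17, 13)}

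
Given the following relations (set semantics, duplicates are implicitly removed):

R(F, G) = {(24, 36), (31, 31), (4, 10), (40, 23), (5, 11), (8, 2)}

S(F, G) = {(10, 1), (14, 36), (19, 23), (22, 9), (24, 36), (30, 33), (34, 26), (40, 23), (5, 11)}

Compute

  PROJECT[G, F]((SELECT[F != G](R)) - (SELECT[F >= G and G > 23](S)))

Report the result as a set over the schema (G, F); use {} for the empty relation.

{(10, 4), (11, 5), (2, 8), (23, 40), (36, 24)}

Apply σ_{F != G}; surviving tuples: {(24, 36), (4, 10), (40, 23), (5, 11), (8, 2)}
Apply σ_{F >= G and G > 23}; surviving tuples: {(34, 26)}
Set difference of the two operands is {(24, 36), (4, 10), (40, 23), (5, 11), (8, 2)}.
π[G, F]: project onto (G, F) → {(10, 4), (11, 5), (2, 8), (23, 40), (36, 24)}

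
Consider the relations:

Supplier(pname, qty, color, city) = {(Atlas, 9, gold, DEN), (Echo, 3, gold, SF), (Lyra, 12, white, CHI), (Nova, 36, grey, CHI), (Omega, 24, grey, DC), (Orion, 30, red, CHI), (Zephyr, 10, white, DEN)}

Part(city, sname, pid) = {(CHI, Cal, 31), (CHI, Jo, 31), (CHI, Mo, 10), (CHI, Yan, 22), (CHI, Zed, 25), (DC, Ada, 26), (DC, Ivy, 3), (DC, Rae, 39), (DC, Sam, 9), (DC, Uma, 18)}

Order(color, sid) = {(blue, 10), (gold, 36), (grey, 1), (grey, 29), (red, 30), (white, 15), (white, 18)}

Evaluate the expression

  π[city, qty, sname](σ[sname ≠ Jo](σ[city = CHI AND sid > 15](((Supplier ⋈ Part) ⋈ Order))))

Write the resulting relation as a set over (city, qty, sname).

{(CHI, 12, Cal), (CHI, 12, Mo), (CHI, 12, Yan), (CHI, 12, Zed), (CHI, 30, Cal), (CHI, 30, Mo), (CHI, 30, Yan), (CHI, 30, Zed), (CHI, 36, Cal), (CHI, 36, Mo), (CHI, 36, Yan), (CHI, 36, Zed)}

Natural join on city: {(Lyra, 12, white, CHI, Cal, 31), (Lyra, 12, white, CHI, Jo, 31), (Lyra, 12, white, CHI, Mo, 10), (Lyra, 12, white, CHI, Yan, 22), (Lyra, 12, white, CHI, Zed, 25), (Nova, 36, grey, CHI, Cal, 31), (Nova, 36, grey, CHI, Jo, 31), (Nova, 36, grey, CHI, Mo, 10), (Nova, 36, grey, CHI, Yan, 22), (Nova, 36, grey, CHI, Zed, 25), (Omega, 24, grey, DC, Ada, 26), (Omega, 24, grey, DC, Ivy, 3), (Omega, 24, grey, DC, Rae, 39), (Omega, 24, grey, DC, Sam, 9), (Omega, 24, grey, DC, Uma, 18), (Orion, 30, red, CHI, Cal, 31), (Orion, 30, red, CHI, Jo, 31), (Orion, 30, red, CHI, Mo, 10), (Orion, 30, red, CHI, Yan, 22), (Orion, 30, red, CHI, Zed, 25)}
Natural join on color: {(Lyra, 12, white, CHI, Cal, 31, 15), (Lyra, 12, white, CHI, Cal, 31, 18), (Lyra, 12, white, CHI, Jo, 31, 15), (Lyra, 12, white, CHI, Jo, 31, 18), (Lyra, 12, white, CHI, Mo, 10, 15), (Lyra, 12, white, CHI, Mo, 10, 18), (Lyra, 12, white, CHI, Yan, 22, 15), (Lyra, 12, white, CHI, Yan, 22, 18), (Lyra, 12, white, CHI, Zed, 25, 15), (Lyra, 12, white, CHI, Zed, 25, 18), (Nova, 36, grey, CHI, Cal, 31, 1), (Nova, 36, grey, CHI, Cal, 31, 29), (Nova, 36, grey, CHI, Jo, 31, 1), (Nova, 36, grey, CHI, Jo, 31, 29), (Nova, 36, grey, CHI, Mo, 10, 1), (Nova, 36, grey, CHI, Mo, 10, 29), (Nova, 36, grey, CHI, Yan, 22, 1), (Nova, 36, grey, CHI, Yan, 22, 29), (Nova, 36, grey, CHI, Zed, 25, 1), (Nova, 36, grey, CHI, Zed, 25, 29), (Omega, 24, grey, DC, Ada, 26, 1), (Omega, 24, grey, DC, Ada, 26, 29), (Omega, 24, grey, DC, Ivy, 3, 1), (Omega, 24, grey, DC, Ivy, 3, 29), (Omega, 24, grey, DC, Rae, 39, 1), (Omega, 24, grey, DC, Rae, 39, 29), (Omega, 24, grey, DC, Sam, 9, 1), (Omega, 24, grey, DC, Sam, 9, 29), (Omega, 24, grey, DC, Uma, 18, 1), (Omega, 24, grey, DC, Uma, 18, 29), (Orion, 30, red, CHI, Cal, 31, 30), (Orion, 30, red, CHI, Jo, 31, 30), (Orion, 30, red, CHI, Mo, 10, 30), (Orion, 30, red, CHI, Yan, 22, 30), (Orion, 30, red, CHI, Zed, 25, 30)}
Selection city = CHI AND sid > 15: {(Lyra, 12, white, CHI, Cal, 31, 18), (Lyra, 12, white, CHI, Jo, 31, 18), (Lyra, 12, white, CHI, Mo, 10, 18), (Lyra, 12, white, CHI, Yan, 22, 18), (Lyra, 12, white, CHI, Zed, 25, 18), (Nova, 36, grey, CHI, Cal, 31, 29), (Nova, 36, grey, CHI, Jo, 31, 29), (Nova, 36, grey, CHI, Mo, 10, 29), (Nova, 36, grey, CHI, Yan, 22, 29), (Nova, 36, grey, CHI, Zed, 25, 29), (Orion, 30, red, CHI, Cal, 31, 30), (Orion, 30, red, CHI, Jo, 31, 30), (Orion, 30, red, CHI, Mo, 10, 30), (Orion, 30, red, CHI, Yan, 22, 30), (Orion, 30, red, CHI, Zed, 25, 30)}
Selection sname ≠ Jo: {(Lyra, 12, white, CHI, Cal, 31, 18), (Lyra, 12, white, CHI, Mo, 10, 18), (Lyra, 12, white, CHI, Yan, 22, 18), (Lyra, 12, white, CHI, Zed, 25, 18), (Nova, 36, grey, CHI, Cal, 31, 29), (Nova, 36, grey, CHI, Mo, 10, 29), (Nova, 36, grey, CHI, Yan, 22, 29), (Nova, 36, grey, CHI, Zed, 25, 29), (Orion, 30, red, CHI, Cal, 31, 30), (Orion, 30, red, CHI, Mo, 10, 30), (Orion, 30, red, CHI, Yan, 22, 30), (Orion, 30, red, CHI, Zed, 25, 30)}
Keep only column(s) city, qty, sname: {(CHI, 12, Cal), (CHI, 12, Mo), (CHI, 12, Yan), (CHI, 12, Zed), (CHI, 30, Cal), (CHI, 30, Mo), (CHI, 30, Yan), (CHI, 30, Zed), (CHI, 36, Cal), (CHI, 36, Mo), (CHI, 36, Yan), (CHI, 36, Zed)}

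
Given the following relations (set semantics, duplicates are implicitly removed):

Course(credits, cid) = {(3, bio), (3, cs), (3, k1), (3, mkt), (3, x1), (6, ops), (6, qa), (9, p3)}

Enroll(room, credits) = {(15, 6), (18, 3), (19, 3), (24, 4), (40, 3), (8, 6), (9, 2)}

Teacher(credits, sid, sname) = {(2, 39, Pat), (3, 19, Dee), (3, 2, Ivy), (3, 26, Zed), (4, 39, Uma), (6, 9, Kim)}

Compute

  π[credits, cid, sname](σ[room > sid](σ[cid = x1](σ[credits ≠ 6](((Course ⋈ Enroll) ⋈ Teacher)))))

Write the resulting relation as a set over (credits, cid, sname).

{(3, x1, Dee), (3, x1, Ivy), (3, x1, Zed)}

Joining Course and Enroll on credits yields {(3, bio, 18), (3, bio, 19), (3, bio, 40), (3, cs, 18), (3, cs, 19), (3, cs, 40), (3, k1, 18), (3, k1, 19), (3, k1, 40), (3, mkt, 18), (3, mkt, 19), (3, mkt, 40), (3, x1, 18), (3, x1, 19), (3, x1, 40), (6, ops, 15), (6, ops, 8), (6, qa, 15), (6, qa, 8)}.
Joining (Course ⋈ Enroll) and Teacher on credits yields {(3, bio, 18, 19, Dee), (3, bio, 18, 2, Ivy), (3, bio, 18, 26, Zed), (3, bio, 19, 19, Dee), (3, bio, 19, 2, Ivy), (3, bio, 19, 26, Zed), (3, bio, 40, 19, Dee), (3, bio, 40, 2, Ivy), (3, bio, 40, 26, Zed), (3, cs, 18, 19, Dee), (3, cs, 18, 2, Ivy), (3, cs, 18, 26, Zed), (3, cs, 19, 19, Dee), (3, cs, 19, 2, Ivy), (3, cs, 19, 26, Zed), (3, cs, 40, 19, Dee), (3, cs, 40, 2, Ivy), (3, cs, 40, 26, Zed), (3, k1, 18, 19, Dee), (3, k1, 18, 2, Ivy), (3, k1, 18, 26, Zed), (3, k1, 19, 19, Dee), (3, k1, 19, 2, Ivy), (3, k1, 19, 26, Zed), (3, k1, 40, 19, Dee), (3, k1, 40, 2, Ivy), (3, k1, 40, 26, Zed), (3, mkt, 18, 19, Dee), (3, mkt, 18, 2, Ivy), (3, mkt, 18, 26, Zed), (3, mkt, 19, 19, Dee), (3, mkt, 19, 2, Ivy), (3, mkt, 19, 26, Zed), (3, mkt, 40, 19, Dee), (3, mkt, 40, 2, Ivy), (3, mkt, 40, 26, Zed), (3, x1, 18, 19, Dee), (3, x1, 18, 2, Ivy), (3, x1, 18, 26, Zed), (3, x1, 19, 19, Dee), (3, x1, 19, 2, Ivy), (3, x1, 19, 26, Zed), (3, x1, 40, 19, Dee), (3, x1, 40, 2, Ivy), (3, x1, 40, 26, Zed), (6, ops, 15, 9, Kim), (6, ops, 8, 9, Kim), (6, qa, 15, 9, Kim), (6, qa, 8, 9, Kim)}.
Selection credits ≠ 6: {(3, bio, 18, 19, Dee), (3, bio, 18, 2, Ivy), (3, bio, 18, 26, Zed), (3, bio, 19, 19, Dee), (3, bio, 19, 2, Ivy), (3, bio, 19, 26, Zed), (3, bio, 40, 19, Dee), (3, bio, 40, 2, Ivy), (3, bio, 40, 26, Zed), (3, cs, 18, 19, Dee), (3, cs, 18, 2, Ivy), (3, cs, 18, 26, Zed), (3, cs, 19, 19, Dee), (3, cs, 19, 2, Ivy), (3, cs, 19, 26, Zed), (3, cs, 40, 19, Dee), (3, cs, 40, 2, Ivy), (3, cs, 40, 26, Zed), (3, k1, 18, 19, Dee), (3, k1, 18, 2, Ivy), (3, k1, 18, 26, Zed), (3, k1, 19, 19, Dee), (3, k1, 19, 2, Ivy), (3, k1, 19, 26, Zed), (3, k1, 40, 19, Dee), (3, k1, 40, 2, Ivy), (3, k1, 40, 26, Zed), (3, mkt, 18, 19, Dee), (3, mkt, 18, 2, Ivy), (3, mkt, 18, 26, Zed), (3, mkt, 19, 19, Dee), (3, mkt, 19, 2, Ivy), (3, mkt, 19, 26, Zed), (3, mkt, 40, 19, Dee), (3, mkt, 40, 2, Ivy), (3, mkt, 40, 26, Zed), (3, x1, 18, 19, Dee), (3, x1, 18, 2, Ivy), (3, x1, 18, 26, Zed), (3, x1, 19, 19, Dee), (3, x1, 19, 2, Ivy), (3, x1, 19, 26, Zed), (3, x1, 40, 19, Dee), (3, x1, 40, 2, Ivy), (3, x1, 40, 26, Zed)}
Selection cid = x1: {(3, x1, 18, 19, Dee), (3, x1, 18, 2, Ivy), (3, x1, 18, 26, Zed), (3, x1, 19, 19, Dee), (3, x1, 19, 2, Ivy), (3, x1, 19, 26, Zed), (3, x1, 40, 19, Dee), (3, x1, 40, 2, Ivy), (3, x1, 40, 26, Zed)}
Selection room > sid: {(3, x1, 18, 2, Ivy), (3, x1, 19, 2, Ivy), (3, x1, 40, 19, Dee), (3, x1, 40, 2, Ivy), (3, x1, 40, 26, Zed)}
π_{credits, cid, sname} gives {(3, x1, Dee), (3, x1, Ivy), (3, x1, Zed)} (2 duplicate(s) eliminated).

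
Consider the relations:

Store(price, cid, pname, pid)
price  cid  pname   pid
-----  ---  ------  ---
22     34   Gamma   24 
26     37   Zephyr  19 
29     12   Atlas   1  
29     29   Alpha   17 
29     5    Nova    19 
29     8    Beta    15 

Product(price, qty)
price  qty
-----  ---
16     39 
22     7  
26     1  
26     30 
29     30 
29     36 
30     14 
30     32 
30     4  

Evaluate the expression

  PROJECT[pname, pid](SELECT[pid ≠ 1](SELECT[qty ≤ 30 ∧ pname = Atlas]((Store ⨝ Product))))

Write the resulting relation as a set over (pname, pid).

{}

Joining Store and Product on price yields {(22, 34, Gamma, 24, 7), (26, 37, Zephyr, 19, 1), (26, 37, Zephyr, 19, 30), (29, 12, Atlas, 1, 30), (29, 12, Atlas, 1, 36), (29, 29, Alpha, 17, 30), (29, 29, Alpha, 17, 36), (29, 5, Nova, 19, 30), (29, 5, Nova, 19, 36), (29, 8, Beta, 15, 30), (29, 8, Beta, 15, 36)}.
Apply σ_{qty ≤ 30 ∧ pname = Atlas}; surviving tuples: {(29, 12, Atlas, 1, 30)}
Apply σ_{pid ≠ 1}; surviving tuples: {}
π[pname, pid]: project onto (pname, pid) → {}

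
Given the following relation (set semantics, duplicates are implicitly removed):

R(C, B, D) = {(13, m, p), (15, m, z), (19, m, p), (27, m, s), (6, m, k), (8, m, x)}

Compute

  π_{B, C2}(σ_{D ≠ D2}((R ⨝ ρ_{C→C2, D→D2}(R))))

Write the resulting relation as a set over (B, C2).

{(m, 13), (m, 15), (m, 19), (m, 27), (m, 6), (m, 8)}

ρ[C→C2, D→D2]: schema becomes (C2, B, D2); tuples unchanged.
R ⋈ ρ_{C→C2, D→D2}(R) (natural join on B): {(13, m, p, 13, p), (13, m, p, 15, z), (13, m, p, 19, p), (13, m, p, 27, s), (13, m, p, 6, k), (13, m, p, 8, x), (15, m, z, 13, p), (15, m, z, 15, z), (15, m, z, 19, p), (15, m, z, 27, s), (15, m, z, 6, k), (15, m, z, 8, x), (19, m, p, 13, p), (19, m, p, 15, z), (19, m, p, 19, p), (19, m, p, 27, s), (19, m, p, 6, k), (19, m, p, 8, x), (27, m, s, 13, p), (27, m, s, 15, z), (27, m, s, 19, p), (27, m, s, 27, s), (27, m, s, 6, k), (27, m, s, 8, x), (6, m, k, 13, p), (6, m, k, 15, z), (6, m, k, 19, p), (6, m, k, 27, s), (6, m, k, 6, k), (6, m, k, 8, x), (8, m, x, 13, p), (8, m, x, 15, z), (8, m, x, 19, p), (8, m, x, 27, s), (8, m, x, 6, k), (8, m, x, 8, x)}
Selection D ≠ D2: {(13, m, p, 15, z), (13, m, p, 27, s), (13, m, p, 6, k), (13, m, p, 8, x), (15, m, z, 13, p), (15, m, z, 19, p), (15, m, z, 27, s), (15, m, z, 6, k), (15, m, z, 8, x), (19, m, p, 15, z), (19, m, p, 27, s), (19, m, p, 6, k), (19, m, p, 8, x), (27, m, s, 13, p), (27, m, s, 15, z), (27, m, s, 19, p), (27, m, s, 6, k), (27, m, s, 8, x), (6, m, k, 13, p), (6, m, k, 15, z), (6, m, k, 19, p), (6, m, k, 27, s), (6, m, k, 8, x), (8, m, x, 13, p), (8, m, x, 15, z), (8, m, x, 19, p), (8, m, x, 27, s), (8, m, x, 6, k)}
Keep only column(s) B, C2 (22 duplicate(s) eliminated): {(m, 13), (m, 15), (m, 19), (m, 27), (m, 6), (m, 8)}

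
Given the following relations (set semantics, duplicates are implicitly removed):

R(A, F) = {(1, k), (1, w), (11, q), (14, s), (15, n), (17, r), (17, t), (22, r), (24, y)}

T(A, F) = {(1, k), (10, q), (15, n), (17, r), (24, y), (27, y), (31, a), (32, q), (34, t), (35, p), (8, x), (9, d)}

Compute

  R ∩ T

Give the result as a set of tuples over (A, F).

{(1, k), (15, n), (17, r), (24, y)}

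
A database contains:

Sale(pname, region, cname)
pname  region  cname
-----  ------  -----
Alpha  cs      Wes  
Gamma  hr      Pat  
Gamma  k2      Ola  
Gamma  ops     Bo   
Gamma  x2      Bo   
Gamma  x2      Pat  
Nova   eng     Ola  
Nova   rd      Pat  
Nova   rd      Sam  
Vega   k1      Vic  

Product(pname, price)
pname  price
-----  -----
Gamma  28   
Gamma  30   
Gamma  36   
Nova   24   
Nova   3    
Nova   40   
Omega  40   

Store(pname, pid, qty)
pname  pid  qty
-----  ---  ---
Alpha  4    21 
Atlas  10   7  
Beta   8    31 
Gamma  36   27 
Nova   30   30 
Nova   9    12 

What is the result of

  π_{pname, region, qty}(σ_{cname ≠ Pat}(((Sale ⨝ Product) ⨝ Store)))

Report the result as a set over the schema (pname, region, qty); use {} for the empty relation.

{(Gamma, k2, 27), (Gamma, ops, 27), (Gamma, x2, 27), (Nova, eng, 12), (Nova, eng, 30), (Nova, rd, 12), (Nova, rd, 30)}

Natural join on pname: {(Gamma, hr, Pat, 28), (Gamma, hr, Pat, 30), (Gamma, hr, Pat, 36), (Gamma, k2, Ola, 28), (Gamma, k2, Ola, 30), (Gamma, k2, Ola, 36), (Gamma, ops, Bo, 28), (Gamma, ops, Bo, 30), (Gamma, ops, Bo, 36), (Gamma, x2, Bo, 28), (Gamma, x2, Bo, 30), (Gamma, x2, Bo, 36), (Gamma, x2, Pat, 28), (Gamma, x2, Pat, 30), (Gamma, x2, Pat, 36), (Nova, eng, Ola, 24), (Nova, eng, Ola, 3), (Nova, eng, Ola, 40), (Nova, rd, Pat, 24), (Nova, rd, Pat, 3), (Nova, rd, Pat, 40), (Nova, rd, Sam, 24), (Nova, rd, Sam, 3), (Nova, rd, Sam, 40)}
Natural join on pname: {(Gamma, hr, Pat, 28, 36, 27), (Gamma, hr, Pat, 30, 36, 27), (Gamma, hr, Pat, 36, 36, 27), (Gamma, k2, Ola, 28, 36, 27), (Gamma, k2, Ola, 30, 36, 27), (Gamma, k2, Ola, 36, 36, 27), (Gamma, ops, Bo, 28, 36, 27), (Gamma, ops, Bo, 30, 36, 27), (Gamma, ops, Bo, 36, 36, 27), (Gamma, x2, Bo, 28, 36, 27), (Gamma, x2, Bo, 30, 36, 27), (Gamma, x2, Bo, 36, 36, 27), (Gamma, x2, Pat, 28, 36, 27), (Gamma, x2, Pat, 30, 36, 27), (Gamma, x2, Pat, 36, 36, 27), (Nova, eng, Ola, 24, 30, 30), (Nova, eng, Ola, 24, 9, 12), (Nova, eng, Ola, 3, 30, 30), (Nova, eng, Ola, 3, 9, 12), (Nova, eng, Ola, 40, 30, 30), (Nova, eng, Ola, 40, 9, 12), (Nova, rd, Pat, 24, 30, 30), (Nova, rd, Pat, 24, 9, 12), (Nova, rd, Pat, 3, 30, 30), (Nova, rd, Pat, 3, 9, 12), (Nova, rd, Pat, 40, 30, 30), (Nova, rd, Pat, 40, 9, 12), (Nova, rd, Sam, 24, 30, 30), (Nova, rd, Sam, 24, 9, 12), (Nova, rd, Sam, 3, 30, 30), (Nova, rd, Sam, 3, 9, 12), (Nova, rd, Sam, 40, 30, 30), (Nova, rd, Sam, 40, 9, 12)}
σ[cname ≠ Pat]: keep tuples satisfying cname ≠ Pat → {(Gamma, k2, Ola, 28, 36, 27), (Gamma, k2, Ola, 30, 36, 27), (Gamma, k2, Ola, 36, 36, 27), (Gamma, ops, Bo, 28, 36, 27), (Gamma, ops, Bo, 30, 36, 27), (Gamma, ops, Bo, 36, 36, 27), (Gamma, x2, Bo, 28, 36, 27), (Gamma, x2, Bo, 30, 36, 27), (Gamma, x2, Bo, 36, 36, 27), (Nova, eng, Ola, 24, 30, 30), (Nova, eng, Ola, 24, 9, 12), (Nova, eng, Ola, 3, 30, 30), (Nova, eng, Ola, 3, 9, 12), (Nova, eng, Ola, 40, 30, 30), (Nova, eng, Ola, 40, 9, 12), (Nova, rd, Sam, 24, 30, 30), (Nova, rd, Sam, 24, 9, 12), (Nova, rd, Sam, 3, 30, 30), (Nova, rd, Sam, 3, 9, 12), (Nova, rd, Sam, 40, 30, 30), (Nova, rd, Sam, 40, 9, 12)}
π[pname, region, qty]: project onto (pname, region, qty) (14 duplicate(s) eliminated) → {(Gamma, k2, 27), (Gamma, ops, 27), (Gamma, x2, 27), (Nova, eng, 12), (Nova, eng, 30), (Nova, rd, 12), (Nova, rd, 30)}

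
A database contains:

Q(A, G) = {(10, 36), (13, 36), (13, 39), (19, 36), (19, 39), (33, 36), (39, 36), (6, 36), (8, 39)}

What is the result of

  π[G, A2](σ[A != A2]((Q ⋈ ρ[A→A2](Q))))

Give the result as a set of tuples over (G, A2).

{(36, 10), (36, 13), (36, 19), (36, 33), (36, 39), (36, 6), (39, 13), (39, 19), (39, 8)}

ρ[A→A2]: schema becomes (A2, G); tuples unchanged.
Natural join on G: {(10, 36, 10), (10, 36, 13), (10, 36, 19), (10, 36, 33), (10, 36, 39), (10, 36, 6), (13, 36, 10), (13, 36, 13), (13, 36, 19), (13, 36, 33), (13, 36, 39), (13, 36, 6), (13, 39, 13), (13, 39, 19), (13, 39, 8), (19, 36, 10), (19, 36, 13), (19, 36, 19), (19, 36, 33), (19, 36, 39), (19, 36, 6), (19, 39, 13), (19, 39, 19), (19, 39, 8), (33, 36, 10), (33, 36, 13), (33, 36, 19), (33, 36, 33), (33, 36, 39), (33, 36, 6), (39, 36, 10), (39, 36, 13), (39, 36, 19), (39, 36, 33), (39, 36, 39), (39, 36, 6), (6, 36, 10), (6, 36, 13), (6, 36, 19), (6, 36, 33), (6, 36, 39), (6, 36, 6), (8, 39, 13), (8, 39, 19), (8, 39, 8)}
σ[A != A2]: keep tuples satisfying A != A2 → {(10, 36, 13), (10, 36, 19), (10, 36, 33), (10, 36, 39), (10, 36, 6), (13, 36, 10), (13, 36, 19), (13, 36, 33), (13, 36, 39), (13, 36, 6), (13, 39, 19), (13, 39, 8), (19, 36, 10), (19, 36, 13), (19, 36, 33), (19, 36, 39), (19, 36, 6), (19, 39, 13), (19, 39, 8), (33, 36, 10), (33, 36, 13), (33, 36, 19), (33, 36, 39), (33, 36, 6), (39, 36, 10), (39, 36, 13), (39, 36, 19), (39, 36, 33), (39, 36, 6), (6, 36, 10), (6, 36, 13), (6, 36, 19), (6, 36, 33), (6, 36, 39), (8, 39, 13), (8, 39, 19)}
π_{G, A2} gives {(36, 10), (36, 13), (36, 19), (36, 33), (36, 39), (36, 6), (39, 13), (39, 19), (39, 8)} (27 duplicate(s) eliminated).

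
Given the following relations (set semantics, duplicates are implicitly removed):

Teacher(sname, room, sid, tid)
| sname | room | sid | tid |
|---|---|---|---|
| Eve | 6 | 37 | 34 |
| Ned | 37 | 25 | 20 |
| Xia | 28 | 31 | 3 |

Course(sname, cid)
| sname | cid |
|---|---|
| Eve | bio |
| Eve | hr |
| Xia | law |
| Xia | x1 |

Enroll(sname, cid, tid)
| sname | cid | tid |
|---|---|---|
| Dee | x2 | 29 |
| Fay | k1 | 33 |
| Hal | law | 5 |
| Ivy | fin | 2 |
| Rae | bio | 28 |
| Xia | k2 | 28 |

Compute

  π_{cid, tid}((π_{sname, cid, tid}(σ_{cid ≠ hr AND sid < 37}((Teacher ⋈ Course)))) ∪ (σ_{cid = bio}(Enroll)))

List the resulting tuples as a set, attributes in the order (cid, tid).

Teacher ⋈ Course (natural join on sname): {(Eve, 6, 37, 34, bio), (Eve, 6, 37, 34, hr), (Xia, 28, 31, 3, law), (Xia, 28, 31, 3, x1)}
Apply σ_{cid ≠ hr AND sid < 37}; surviving tuples: {(Xia, 28, 31, 3, law), (Xia, 28, 31, 3, x1)}
π_{sname, cid, tid} gives {(Xia, law, 3), (Xia, x1, 3)}.
Apply σ_{cid = bio}; surviving tuples: {(Rae, bio, 28)}
Taking the union: {(Rae, bio, 28), (Xia, law, 3), (Xia, x1, 3)}
π_{cid, tid} gives {(bio, 28), (law, 3), (x1, 3)}.

{(bio, 28), (law, 3), (x1, 3)}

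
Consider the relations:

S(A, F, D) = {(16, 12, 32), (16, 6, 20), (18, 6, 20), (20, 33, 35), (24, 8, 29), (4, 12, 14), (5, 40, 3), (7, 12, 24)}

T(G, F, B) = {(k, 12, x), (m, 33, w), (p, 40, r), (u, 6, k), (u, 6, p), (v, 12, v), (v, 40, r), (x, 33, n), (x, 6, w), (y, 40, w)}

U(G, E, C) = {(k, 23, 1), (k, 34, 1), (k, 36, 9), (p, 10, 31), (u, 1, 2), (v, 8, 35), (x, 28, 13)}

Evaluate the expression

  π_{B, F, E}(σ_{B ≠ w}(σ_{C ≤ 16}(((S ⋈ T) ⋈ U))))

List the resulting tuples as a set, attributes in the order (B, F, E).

{(k, 6, 1), (n, 33, 28), (p, 6, 1), (x, 12, 23), (x, 12, 34), (x, 12, 36)}

S ⋈ T (natural join on F): {(16, 12, 32, k, x), (16, 12, 32, v, v), (16, 6, 20, u, k), (16, 6, 20, u, p), (16, 6, 20, x, w), (18, 6, 20, u, k), (18, 6, 20, u, p), (18, 6, 20, x, w), (20, 33, 35, m, w), (20, 33, 35, x, n), (4, 12, 14, k, x), (4, 12, 14, v, v), (5, 40, 3, p, r), (5, 40, 3, v, r), (5, 40, 3, y, w), (7, 12, 24, k, x), (7, 12, 24, v, v)}
(S ⋈ T) ⋈ U (natural join on G): {(16, 12, 32, k, x, 23, 1), (16, 12, 32, k, x, 34, 1), (16, 12, 32, k, x, 36, 9), (16, 12, 32, v, v, 8, 35), (16, 6, 20, u, k, 1, 2), (16, 6, 20, u, p, 1, 2), (16, 6, 20, x, w, 28, 13), (18, 6, 20, u, k, 1, 2), (18, 6, 20, u, p, 1, 2), (18, 6, 20, x, w, 28, 13), (20, 33, 35, x, n, 28, 13), (4, 12, 14, k, x, 23, 1), (4, 12, 14, k, x, 34, 1), (4, 12, 14, k, x, 36, 9), (4, 12, 14, v, v, 8, 35), (5, 40, 3, p, r, 10, 31), (5, 40, 3, v, r, 8, 35), (7, 12, 24, k, x, 23, 1), (7, 12, 24, k, x, 34, 1), (7, 12, 24, k, x, 36, 9), (7, 12, 24, v, v, 8, 35)}
Selection C ≤ 16: {(16, 12, 32, k, x, 23, 1), (16, 12, 32, k, x, 34, 1), (16, 12, 32, k, x, 36, 9), (16, 6, 20, u, k, 1, 2), (16, 6, 20, u, p, 1, 2), (16, 6, 20, x, w, 28, 13), (18, 6, 20, u, k, 1, 2), (18, 6, 20, u, p, 1, 2), (18, 6, 20, x, w, 28, 13), (20, 33, 35, x, n, 28, 13), (4, 12, 14, k, x, 23, 1), (4, 12, 14, k, x, 34, 1), (4, 12, 14, k, x, 36, 9), (7, 12, 24, k, x, 23, 1), (7, 12, 24, k, x, 34, 1), (7, 12, 24, k, x, 36, 9)}
Selection B ≠ w: {(16, 12, 32, k, x, 23, 1), (16, 12, 32, k, x, 34, 1), (16, 12, 32, k, x, 36, 9), (16, 6, 20, u, k, 1, 2), (16, 6, 20, u, p, 1, 2), (18, 6, 20, u, k, 1, 2), (18, 6, 20, u, p, 1, 2), (20, 33, 35, x, n, 28, 13), (4, 12, 14, k, x, 23, 1), (4, 12, 14, k, x, 34, 1), (4, 12, 14, k, x, 36, 9), (7, 12, 24, k, x, 23, 1), (7, 12, 24, k, x, 34, 1), (7, 12, 24, k, x, 36, 9)}
Projecting to B, F, E (8 duplicate(s) eliminated): {(k, 6, 1), (n, 33, 28), (p, 6, 1), (x, 12, 23), (x, 12, 34), (x, 12, 36)}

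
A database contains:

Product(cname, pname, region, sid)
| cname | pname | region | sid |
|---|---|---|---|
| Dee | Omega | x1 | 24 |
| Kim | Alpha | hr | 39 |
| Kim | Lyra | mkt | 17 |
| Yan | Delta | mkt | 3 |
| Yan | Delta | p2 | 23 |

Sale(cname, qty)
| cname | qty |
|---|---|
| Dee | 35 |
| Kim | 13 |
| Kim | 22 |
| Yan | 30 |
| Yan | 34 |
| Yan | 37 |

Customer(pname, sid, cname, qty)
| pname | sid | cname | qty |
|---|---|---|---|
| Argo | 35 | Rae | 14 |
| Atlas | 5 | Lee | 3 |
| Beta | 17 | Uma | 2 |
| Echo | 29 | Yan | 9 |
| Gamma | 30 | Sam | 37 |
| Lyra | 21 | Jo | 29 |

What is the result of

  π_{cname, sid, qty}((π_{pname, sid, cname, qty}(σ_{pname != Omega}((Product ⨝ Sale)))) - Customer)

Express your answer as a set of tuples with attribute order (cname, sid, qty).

{(Kim, 17, 13), (Kim, 17, 22), (Kim, 39, 13), (Kim, 39, 22), (Yan, 23, 30), (Yan, 23, 34), (Yan, 23, 37), (Yan, 3, 30), (Yan, 3, 34), (Yan, 3, 37)}

Natural join on cname: {(Dee, Omega, x1, 24, 35), (Kim, Alpha, hr, 39, 13), (Kim, Alpha, hr, 39, 22), (Kim, Lyra, mkt, 17, 13), (Kim, Lyra, mkt, 17, 22), (Yan, Delta, mkt, 3, 30), (Yan, Delta, mkt, 3, 34), (Yan, Delta, mkt, 3, 37), (Yan, Delta, p2, 23, 30), (Yan, Delta, p2, 23, 34), (Yan, Delta, p2, 23, 37)}
Filtering on pname != Omega leaves {(Kim, Alpha, hr, 39, 13), (Kim, Alpha, hr, 39, 22), (Kim, Lyra, mkt, 17, 13), (Kim, Lyra, mkt, 17, 22), (Yan, Delta, mkt, 3, 30), (Yan, Delta, mkt, 3, 34), (Yan, Delta, mkt, 3, 37), (Yan, Delta, p2, 23, 30), (Yan, Delta, p2, 23, 34), (Yan, Delta, p2, 23, 37)}.
π_{pname, sid, cname, qty} gives {(Alpha, 39, Kim, 13), (Alpha, 39, Kim, 22), (Delta, 23, Yan, 30), (Delta, 23, Yan, 34), (Delta, 23, Yan, 37), (Delta, 3, Yan, 30), (Delta, 3, Yan, 34), (Delta, 3, Yan, 37), (Lyra, 17, Kim, 13), (Lyra, 17, Kim, 22)}.
Difference: {(Alpha, 39, Kim, 13), (Alpha, 39, Kim, 22), (Delta, 23, Yan, 30), (Delta, 23, Yan, 34), (Delta, 23, Yan, 37), (Delta, 3, Yan, 30), (Delta, 3, Yan, 34), (Delta, 3, Yan, 37), (Lyra, 17, Kim, 13), (Lyra, 17, Kim, 22)} with {(Argo, 35, Rae, 14), (Atlas, 5, Lee, 3), (Beta, 17, Uma, 2), (Echo, 29, Yan, 9), (Gamma, 30, Sam, 37), (Lyra, 21, Jo, 29)} → {(Alpha, 39, Kim, 13), (Alpha, 39, Kim, 22), (Delta, 23, Yan, 30), (Delta, 23, Yan, 34), (Delta, 23, Yan, 37), (Delta, 3, Yan, 30), (Delta, 3, Yan, 34), (Delta, 3, Yan, 37), (Lyra, 17, Kim, 13), (Lyra, 17, Kim, 22)}
π_{cname, sid, qty} gives {(Kim, 17, 13), (Kim, 17, 22), (Kim, 39, 13), (Kim, 39, 22), (Yan, 23, 30), (Yan, 23, 34), (Yan, 23, 37), (Yan, 3, 30), (Yan, 3, 34), (Yan, 3, 37)}.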